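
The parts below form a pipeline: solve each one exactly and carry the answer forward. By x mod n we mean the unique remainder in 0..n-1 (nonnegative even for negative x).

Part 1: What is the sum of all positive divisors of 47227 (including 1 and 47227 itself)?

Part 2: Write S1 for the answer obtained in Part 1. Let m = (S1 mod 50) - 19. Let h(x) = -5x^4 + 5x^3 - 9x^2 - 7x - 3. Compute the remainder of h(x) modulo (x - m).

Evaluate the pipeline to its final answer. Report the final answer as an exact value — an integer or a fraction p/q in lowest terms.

-67719

Part 1: 47227 = 83 * 569; sigma = (1 + 83) * (1 + 569) = 84 * 570 = 47880; answer 47880
Part 2: S1 = 47880; m = 11; remainder = value at the root: -5*(11)^4 + 5*(11)^3 - 9*(11)^2 - 7*(11)^1 - 3 = (-73205) + (6655) + (-1089) + (-77) + (-3) = -67719; answer -67719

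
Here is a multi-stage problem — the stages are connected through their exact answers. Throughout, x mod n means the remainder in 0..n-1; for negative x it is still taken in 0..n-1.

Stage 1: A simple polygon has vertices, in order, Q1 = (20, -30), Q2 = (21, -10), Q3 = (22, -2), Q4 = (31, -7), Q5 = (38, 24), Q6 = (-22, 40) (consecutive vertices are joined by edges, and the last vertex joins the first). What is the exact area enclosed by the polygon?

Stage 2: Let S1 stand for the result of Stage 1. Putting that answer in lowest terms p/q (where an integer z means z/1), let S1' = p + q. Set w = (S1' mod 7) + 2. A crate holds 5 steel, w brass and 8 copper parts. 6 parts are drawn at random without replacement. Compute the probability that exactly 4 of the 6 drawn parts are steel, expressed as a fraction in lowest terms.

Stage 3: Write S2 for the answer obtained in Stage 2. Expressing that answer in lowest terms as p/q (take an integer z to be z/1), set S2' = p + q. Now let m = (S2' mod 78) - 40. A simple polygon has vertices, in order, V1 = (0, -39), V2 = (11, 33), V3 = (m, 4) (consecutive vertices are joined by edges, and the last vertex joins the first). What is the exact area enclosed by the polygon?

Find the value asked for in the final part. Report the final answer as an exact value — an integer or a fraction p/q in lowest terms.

Stage 1: cross terms: (20*-10 - 21*-30)=430, (21*-2 - 22*-10)=178, (22*-7 - 31*-2)=-92, (31*24 - 38*-7)=1010, (38*40 - -22*24)=2048, (-22*-30 - 20*40)=-140; twice the area = |3434| = 3434; area = 1717; answer 1717
Stage 2: S1 = 1717; threaded value p + q = 1718; w = 5; total draws C(18,6) = 18564; favorable C(5,4)*C(13,2) = 390; P = 5/238; answer 5/238
Stage 3: S2 = 5/238; threaded value p + q = 243; m = -31; cross terms: (0*33 - 11*-39)=429, (11*4 - -31*33)=1067, (-31*-39 - 0*4)=1209; twice the area = |2705| = 2705; area = 2705/2; answer 2705/2

2705/2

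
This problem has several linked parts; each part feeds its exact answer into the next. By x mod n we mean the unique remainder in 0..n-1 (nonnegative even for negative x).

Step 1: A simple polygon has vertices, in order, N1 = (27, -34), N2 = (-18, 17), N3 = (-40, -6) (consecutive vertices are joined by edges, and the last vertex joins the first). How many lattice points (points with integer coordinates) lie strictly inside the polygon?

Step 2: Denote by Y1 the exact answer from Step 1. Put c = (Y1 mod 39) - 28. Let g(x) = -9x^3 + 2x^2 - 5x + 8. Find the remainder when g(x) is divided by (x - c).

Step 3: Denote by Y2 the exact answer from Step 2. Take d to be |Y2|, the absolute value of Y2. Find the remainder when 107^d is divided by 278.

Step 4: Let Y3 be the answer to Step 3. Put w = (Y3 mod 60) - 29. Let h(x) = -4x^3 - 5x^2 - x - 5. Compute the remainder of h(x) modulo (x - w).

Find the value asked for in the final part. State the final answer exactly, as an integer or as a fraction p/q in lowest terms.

685

Step 1: cross terms: (27*17 - -18*-34)=-153, (-18*-6 - -40*17)=788, (-40*-34 - 27*-6)=1522; twice the area = |2157| = 2157; area = 2157/2; boundary points = 3 + 1 + 1 = 5; strictly interior points = area - boundary/2 + 1 = 1077; answer 1077
Step 2: Y1 = 1077; c = -4; remainder = value at the root: -9*(-4)^3 + 2*(-4)^2 - 5*(-4)^1 + 8 = (576) + (32) + (20) + (8) = 636; answer 636
Step 3: Y2 = 636; d = 636; squarings mod 278: 107^1=107, 107^2=51, 107^4=99, 107^8=71, 107^16=37, 107^32=257, 107^64=163, 107^128=159, 107^256=261, 107^512=11; 107^636 = 107^4 * 107^8 * 107^16 * 107^32 * 107^64 * 107^512 = 203 (mod 278); answer 203
Step 4: Y3 = 203; w = -6; remainder = value at the root: -4*(-6)^3 - 5*(-6)^2 - 1*(-6)^1 - 5 = (864) + (-180) + (6) + (-5) = 685; answer 685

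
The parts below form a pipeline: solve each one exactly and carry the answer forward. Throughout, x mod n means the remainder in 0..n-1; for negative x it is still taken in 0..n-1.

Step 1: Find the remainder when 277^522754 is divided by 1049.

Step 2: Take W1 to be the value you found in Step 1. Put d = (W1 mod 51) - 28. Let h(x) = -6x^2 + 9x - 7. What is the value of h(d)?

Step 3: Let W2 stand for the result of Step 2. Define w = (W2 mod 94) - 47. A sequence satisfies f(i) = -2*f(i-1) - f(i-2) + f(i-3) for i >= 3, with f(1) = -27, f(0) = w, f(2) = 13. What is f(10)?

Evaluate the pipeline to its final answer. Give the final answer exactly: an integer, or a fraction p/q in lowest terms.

1267

Step 1: squarings mod 1049: 277^1=277, 277^2=152, 277^4=26, 277^8=676, 277^16=661, 277^32=537, 277^64=943, 277^128=746, 277^256=546, 277^512=200, 277^1024=138, 277^2048=162, 277^4096=19, 277^8192=361, 277^16384=245, 277^32768=232, 277^65536=325, 277^131072=725, 277^262144=76; 277^522754 = 277^2 * 277^512 * 277^2048 * 277^4096 * 277^8192 * 277^16384 * 277^32768 * 277^65536 * 277^131072 * 277^262144 = 106 (mod 1049); answer 106
Step 2: W1 = 106; d = -24; -6*(-24)^2 + 9*(-24)^1 - 7 = (-3456) + (-216) + (-7) = -3679; answer -3679
Step 3: W2 = -3679; w = 34; f(3) = -2*(13) - 1*(-27) + 1*(34) = 35; iterating: f(3)=35, f(4)=-110, f(5)=198, f(6)=-251, f(7)=194, f(8)=61, f(9)=-567, f(10)=1267; answer 1267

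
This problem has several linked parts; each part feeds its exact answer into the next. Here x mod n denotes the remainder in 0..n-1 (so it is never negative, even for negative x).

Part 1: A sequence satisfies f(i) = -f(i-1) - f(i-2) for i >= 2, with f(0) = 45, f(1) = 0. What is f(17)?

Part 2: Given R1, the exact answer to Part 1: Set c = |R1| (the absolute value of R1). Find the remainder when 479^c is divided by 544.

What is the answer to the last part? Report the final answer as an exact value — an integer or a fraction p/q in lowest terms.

63

Part 1: f(2) = -1*(0) - 1*(45) = -45; iterating: f(2)=-45, f(3)=45, f(4)=0, f(5)=-45, f(6)=45, f(7)=0, f(8)=-45, f(9)=45, f(10)=0, f(11)=-45, f(12)=45, f(13)=0, f(14)=-45, f(15)=45, f(16)=0, f(17)=-45; answer -45
Part 2: R1 = -45; c = 45; squarings mod 544: 479^1=479, 479^2=417, 479^4=353, 479^8=33, 479^16=1, 479^32=1; 479^45 = 479^1 * 479^4 * 479^8 * 479^32 = 63 (mod 544); answer 63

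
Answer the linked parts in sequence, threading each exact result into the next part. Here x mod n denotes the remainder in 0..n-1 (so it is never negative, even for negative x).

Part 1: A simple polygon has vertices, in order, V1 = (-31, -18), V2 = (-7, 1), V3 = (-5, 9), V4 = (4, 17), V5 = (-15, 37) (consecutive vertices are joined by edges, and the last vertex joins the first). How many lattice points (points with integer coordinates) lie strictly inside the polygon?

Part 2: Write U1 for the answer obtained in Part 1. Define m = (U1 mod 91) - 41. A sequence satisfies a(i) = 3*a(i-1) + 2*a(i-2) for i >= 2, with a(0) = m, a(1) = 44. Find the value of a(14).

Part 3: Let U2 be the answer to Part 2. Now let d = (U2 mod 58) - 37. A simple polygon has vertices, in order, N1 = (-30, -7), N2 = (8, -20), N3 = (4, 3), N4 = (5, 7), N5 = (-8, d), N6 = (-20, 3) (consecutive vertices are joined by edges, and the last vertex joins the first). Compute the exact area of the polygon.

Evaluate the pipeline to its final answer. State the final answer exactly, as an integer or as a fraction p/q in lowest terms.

Part 1: cross terms: (-31*1 - -7*-18)=-157, (-7*9 - -5*1)=-58, (-5*17 - 4*9)=-121, (4*37 - -15*17)=403, (-15*-18 - -31*37)=1417; twice the area = |1484| = 1484; area = 742; boundary points = 1 + 2 + 1 + 1 + 1 = 6; strictly interior points = area - boundary/2 + 1 = 740; answer 740
Part 2: U1 = 740; m = -29; a(2) = 3*(44) + 2*(-29) = 74; iterating: a(2)=74, a(3)=310, a(4)=1078, a(5)=3854, a(6)=13718, a(7)=48862, a(8)=174022, a(9)=619790, a(10)=2207414, a(11)=7861822, a(12)=28000294, a(13)=99724526, a(14)=355174166; answer 355174166
Part 3: U2 = 355174166; d = -7; cross terms: (-30*-20 - 8*-7)=656, (8*3 - 4*-20)=104, (4*7 - 5*3)=13, (5*-7 - -8*7)=21, (-8*3 - -20*-7)=-164, (-20*-7 - -30*3)=230; twice the area = |860| = 860; area = 430; answer 430

430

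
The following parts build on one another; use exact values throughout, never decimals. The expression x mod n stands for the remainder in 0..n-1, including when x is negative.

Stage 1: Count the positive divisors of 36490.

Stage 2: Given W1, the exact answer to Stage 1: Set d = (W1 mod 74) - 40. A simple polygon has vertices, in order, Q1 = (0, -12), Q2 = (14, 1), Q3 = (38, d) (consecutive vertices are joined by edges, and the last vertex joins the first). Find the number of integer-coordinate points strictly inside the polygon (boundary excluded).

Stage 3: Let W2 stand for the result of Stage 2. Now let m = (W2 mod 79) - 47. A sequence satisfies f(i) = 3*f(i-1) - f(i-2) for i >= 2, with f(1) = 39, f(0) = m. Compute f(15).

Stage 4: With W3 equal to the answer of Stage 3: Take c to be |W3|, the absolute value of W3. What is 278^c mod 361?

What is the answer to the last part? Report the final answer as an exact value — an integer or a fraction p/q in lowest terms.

Stage 1: 36490 = 2 * 5 * 41 * 89; number of divisors = (1+1) * (1+1) * (1+1) * (1+1) = 16; answer 16
Stage 2: W1 = 16; d = -24; cross terms: (0*1 - 14*-12)=168, (14*-24 - 38*1)=-374, (38*-12 - 0*-24)=-456; twice the area = |-662| = 662; area = 331; boundary points = 1 + 1 + 2 = 4; strictly interior points = area - boundary/2 + 1 = 330; answer 330
Stage 3: W2 = 330; m = -33; f(2) = 3*(39) - 1*(-33) = 150; iterating: f(2)=150, f(3)=411, f(4)=1083, f(5)=2838, f(6)=7431, f(7)=19455, f(8)=50934, f(9)=133347, f(10)=349107, f(11)=913974, f(12)=2392815, f(13)=6264471, f(14)=16400598, f(15)=42937323; answer 42937323
Stage 4: W3 = 42937323; c = 42937323; squarings mod 361: 278^1=278, 278^2=30, 278^4=178, 278^8=277, 278^16=197, 278^32=182, 278^64=273, 278^128=163, 278^256=216, 278^512=87, 278^1024=349, 278^2048=144, 278^4096=159, 278^8192=11, 278^16384=121, 278^32768=201, 278^65536=330, 278^131072=239, 278^262144=83, 278^524288=30, 278^1048576=178, 278^2097152=277, 278^4194304=197, 278^8388608=182, 278^16777216=273, 278^33554432=163; 278^42937323 = 278^1 * 278^2 * 278^8 * 278^32 * 278^64 * 278^128 * 278^256 * 278^512 * 278^2048 * 278^8192 * 278^65536 * 278^131072 * 278^262144 * 278^524288 * 278^8388608 * 278^33554432 = 265 (mod 361); answer 265

265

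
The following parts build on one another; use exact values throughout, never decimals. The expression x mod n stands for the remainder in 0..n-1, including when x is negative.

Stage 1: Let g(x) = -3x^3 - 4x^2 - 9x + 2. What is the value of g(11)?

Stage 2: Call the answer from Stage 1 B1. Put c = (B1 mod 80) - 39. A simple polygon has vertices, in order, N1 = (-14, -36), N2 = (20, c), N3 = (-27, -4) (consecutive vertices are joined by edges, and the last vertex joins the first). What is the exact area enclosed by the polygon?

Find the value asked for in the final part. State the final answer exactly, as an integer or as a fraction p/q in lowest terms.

Stage 1: -3*(11)^3 - 4*(11)^2 - 9*(11)^1 + 2 = (-3993) + (-484) + (-99) + (2) = -4574; answer -4574
Stage 2: B1 = -4574; c = 27; cross terms: (-14*27 - 20*-36)=342, (20*-4 - -27*27)=649, (-27*-36 - -14*-4)=916; twice the area = |1907| = 1907; area = 1907/2; answer 1907/2

1907/2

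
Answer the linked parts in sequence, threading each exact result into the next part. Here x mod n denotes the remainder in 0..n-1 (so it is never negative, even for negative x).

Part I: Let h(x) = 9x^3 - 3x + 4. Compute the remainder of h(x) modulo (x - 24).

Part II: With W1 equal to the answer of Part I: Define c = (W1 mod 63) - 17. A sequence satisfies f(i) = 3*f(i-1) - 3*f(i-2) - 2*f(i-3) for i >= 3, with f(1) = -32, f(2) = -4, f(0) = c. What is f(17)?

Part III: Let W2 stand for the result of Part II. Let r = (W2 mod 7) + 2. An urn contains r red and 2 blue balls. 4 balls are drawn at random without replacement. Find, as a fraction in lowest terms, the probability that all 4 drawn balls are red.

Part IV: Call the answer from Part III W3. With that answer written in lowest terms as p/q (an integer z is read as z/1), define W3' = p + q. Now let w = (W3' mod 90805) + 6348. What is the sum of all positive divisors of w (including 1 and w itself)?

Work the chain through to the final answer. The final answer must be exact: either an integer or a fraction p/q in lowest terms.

8160

Part I: remainder = value at the root: 9*(24)^3 - 3*(24)^1 + 4 = (124416) + (-72) + (4) = 124348; answer 124348
Part II: W1 = 124348; c = 32; f(3) = 3*(-4) - 3*(-32) - 2*(32) = 20; iterating: f(3)=20, f(4)=136, f(5)=356, f(6)=620, f(7)=520, f(8)=-1012, f(9)=-5836, f(10)=-15512, f(11)=-27004, f(12)=-22804, f(13)=43624, f(14)=253292, f(15)=674612, f(16)=1176712, f(17)=999716; answer 999716
Part III: W2 = 999716; r = 6; total draws C(8,4) = 70; favorable C(6,4) = 15; P = 3/14; answer 3/14
Part IV: W3 = 3/14; threaded value p + q = 17; w = 6365; 6365 = 5 * 19 * 67; sigma = (1 + 5) * (1 + 19) * (1 + 67) = 6 * 20 * 68 = 8160; answer 8160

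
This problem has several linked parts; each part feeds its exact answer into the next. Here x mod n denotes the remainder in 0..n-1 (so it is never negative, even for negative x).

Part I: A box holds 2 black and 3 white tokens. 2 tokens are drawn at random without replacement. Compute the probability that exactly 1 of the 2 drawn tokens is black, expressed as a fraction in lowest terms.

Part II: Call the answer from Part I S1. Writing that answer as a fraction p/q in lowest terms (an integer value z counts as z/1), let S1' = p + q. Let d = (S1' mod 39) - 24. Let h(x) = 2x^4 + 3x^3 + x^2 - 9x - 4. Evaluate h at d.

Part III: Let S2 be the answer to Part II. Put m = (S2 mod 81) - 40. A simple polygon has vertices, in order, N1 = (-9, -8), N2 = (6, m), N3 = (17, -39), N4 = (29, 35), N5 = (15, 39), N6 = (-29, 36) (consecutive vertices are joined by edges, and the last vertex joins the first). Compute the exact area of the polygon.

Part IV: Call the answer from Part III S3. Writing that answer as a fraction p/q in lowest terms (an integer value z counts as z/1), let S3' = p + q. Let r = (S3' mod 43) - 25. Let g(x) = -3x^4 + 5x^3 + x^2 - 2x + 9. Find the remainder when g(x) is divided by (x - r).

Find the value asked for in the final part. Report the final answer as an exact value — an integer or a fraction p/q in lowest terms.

Part I: total draws C(5,2) = 10; favorable C(2,1)*C(3,1) = 6; P = 3/5; answer 3/5
Part II: S1 = 3/5; threaded value p + q = 8; d = -16; 2*(-16)^4 + 3*(-16)^3 + 1*(-16)^2 - 9*(-16)^1 - 4 = (131072) + (-12288) + (256) + (144) + (-4) = 119180; answer 119180
Part III: S2 = 119180; m = -11; cross terms: (-9*-11 - 6*-8)=147, (6*-39 - 17*-11)=-47, (17*35 - 29*-39)=1726, (29*39 - 15*35)=606, (15*36 - -29*39)=1671, (-29*-8 - -9*36)=556; twice the area = |4659| = 4659; area = 4659/2; answer 4659/2
Part IV: S3 = 4659/2; threaded value p + q = 4661; r = -8; remainder = value at the root: -3*(-8)^4 + 5*(-8)^3 + 1*(-8)^2 - 2*(-8)^1 + 9 = (-12288) + (-2560) + (64) + (16) + (9) = -14759; answer -14759

-14759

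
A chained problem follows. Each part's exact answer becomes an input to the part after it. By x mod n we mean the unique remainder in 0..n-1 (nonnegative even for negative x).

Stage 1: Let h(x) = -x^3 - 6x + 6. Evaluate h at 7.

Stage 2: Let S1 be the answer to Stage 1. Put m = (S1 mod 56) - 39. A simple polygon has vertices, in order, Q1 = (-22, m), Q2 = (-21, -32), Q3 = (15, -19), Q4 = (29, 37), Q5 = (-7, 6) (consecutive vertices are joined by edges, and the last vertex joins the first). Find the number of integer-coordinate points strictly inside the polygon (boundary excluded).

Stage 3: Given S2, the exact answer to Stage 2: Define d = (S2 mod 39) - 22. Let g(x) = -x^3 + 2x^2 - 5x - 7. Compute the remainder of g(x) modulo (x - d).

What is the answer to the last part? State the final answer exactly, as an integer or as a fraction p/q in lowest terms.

-1151

Stage 1: -1*(7)^3 - 6*(7)^1 + 6 = (-343) + (-42) + (6) = -379; answer -379
Stage 2: S1 = -379; m = -26; cross terms: (-22*-32 - -21*-26)=158, (-21*-19 - 15*-32)=879, (15*37 - 29*-19)=1106, (29*6 - -7*37)=433, (-7*-26 - -22*6)=314; twice the area = |2890| = 2890; area = 1445; boundary points = 1 + 1 + 14 + 1 + 1 = 18; strictly interior points = area - boundary/2 + 1 = 1437; answer 1437
Stage 3: S2 = 1437; d = 11; remainder = value at the root: -1*(11)^3 + 2*(11)^2 - 5*(11)^1 - 7 = (-1331) + (242) + (-55) + (-7) = -1151; answer -1151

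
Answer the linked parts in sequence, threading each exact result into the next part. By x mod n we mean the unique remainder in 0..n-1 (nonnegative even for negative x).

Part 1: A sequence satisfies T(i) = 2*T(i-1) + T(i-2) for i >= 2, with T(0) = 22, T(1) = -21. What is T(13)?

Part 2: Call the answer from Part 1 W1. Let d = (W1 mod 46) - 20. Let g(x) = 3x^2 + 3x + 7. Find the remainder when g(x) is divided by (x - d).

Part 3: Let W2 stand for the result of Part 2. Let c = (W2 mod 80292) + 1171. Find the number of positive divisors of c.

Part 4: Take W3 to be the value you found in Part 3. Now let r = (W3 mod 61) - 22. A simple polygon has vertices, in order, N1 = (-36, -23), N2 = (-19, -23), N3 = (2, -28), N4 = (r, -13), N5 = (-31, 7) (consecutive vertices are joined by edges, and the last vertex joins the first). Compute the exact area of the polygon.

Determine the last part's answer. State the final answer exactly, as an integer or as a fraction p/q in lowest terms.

Part 1: T(2) = 2*(-21) + 1*(22) = -20; iterating: T(2)=-20, T(3)=-61, T(4)=-142, T(5)=-345, T(6)=-832, T(7)=-2009, T(8)=-4850, T(9)=-11709, T(10)=-28268, T(11)=-68245, T(12)=-164758, T(13)=-397761; answer -397761
Part 2: W1 = -397761; d = -19; remainder = value at the root: 3*(-19)^2 + 3*(-19)^1 + 7 = (1083) + (-57) + (7) = 1033; answer 1033
Part 3: W2 = 1033; c = 2204; 2204 = 2^2 * 19 * 29; number of divisors = (2+1) * (1+1) * (1+1) = 12; answer 12
Part 4: W3 = 12; r = -10; cross terms: (-36*-23 - -19*-23)=391, (-19*-28 - 2*-23)=578, (2*-13 - -10*-28)=-306, (-10*7 - -31*-13)=-473, (-31*-23 - -36*7)=965; twice the area = |1155| = 1155; area = 1155/2; answer 1155/2

1155/2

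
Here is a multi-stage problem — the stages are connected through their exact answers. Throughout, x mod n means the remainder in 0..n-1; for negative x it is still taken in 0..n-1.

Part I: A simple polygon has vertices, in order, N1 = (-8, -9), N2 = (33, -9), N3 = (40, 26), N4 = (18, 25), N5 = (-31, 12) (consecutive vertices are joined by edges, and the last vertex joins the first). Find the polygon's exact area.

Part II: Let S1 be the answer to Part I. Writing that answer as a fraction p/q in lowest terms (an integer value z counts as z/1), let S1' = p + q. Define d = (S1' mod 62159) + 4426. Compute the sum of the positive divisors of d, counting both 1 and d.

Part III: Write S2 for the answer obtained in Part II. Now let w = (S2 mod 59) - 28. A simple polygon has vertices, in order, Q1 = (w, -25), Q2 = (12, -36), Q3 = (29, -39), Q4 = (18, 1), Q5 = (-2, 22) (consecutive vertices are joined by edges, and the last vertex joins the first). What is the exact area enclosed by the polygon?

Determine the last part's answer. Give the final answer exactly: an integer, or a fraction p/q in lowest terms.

3331/2

Part I: cross terms: (-8*-9 - 33*-9)=369, (33*26 - 40*-9)=1218, (40*25 - 18*26)=532, (18*12 - -31*25)=991, (-31*-9 - -8*12)=375; twice the area = |3485| = 3485; area = 3485/2; answer 3485/2
Part II: S1 = 3485/2; threaded value p + q = 3487; d = 7913; 7913 = 41 * 193; sigma = (1 + 41) * (1 + 193) = 42 * 194 = 8148; answer 8148
Part III: S2 = 8148; w = -22; cross terms: (-22*-36 - 12*-25)=1092, (12*-39 - 29*-36)=576, (29*1 - 18*-39)=731, (18*22 - -2*1)=398, (-2*-25 - -22*22)=534; twice the area = |3331| = 3331; area = 3331/2; answer 3331/2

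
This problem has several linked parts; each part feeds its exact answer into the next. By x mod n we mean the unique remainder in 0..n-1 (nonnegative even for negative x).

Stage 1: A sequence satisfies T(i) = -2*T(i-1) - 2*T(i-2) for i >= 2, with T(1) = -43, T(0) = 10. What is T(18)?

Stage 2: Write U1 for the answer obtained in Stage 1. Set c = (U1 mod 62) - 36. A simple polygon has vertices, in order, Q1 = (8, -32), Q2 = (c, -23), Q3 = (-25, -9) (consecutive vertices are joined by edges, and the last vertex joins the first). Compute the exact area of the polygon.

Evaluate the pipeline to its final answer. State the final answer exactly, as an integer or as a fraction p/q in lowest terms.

Stage 1: T(2) = -2*(-43) - 2*(10) = 66; iterating: T(2)=66, T(3)=-46, T(4)=-40, T(5)=172, T(6)=-264, T(7)=184, T(8)=160, T(9)=-688, T(10)=1056, T(11)=-736, T(12)=-640, T(13)=2752, T(14)=-4224, T(15)=2944, T(16)=2560, T(17)=-11008, T(18)=16896; answer 16896
Stage 2: U1 = 16896; c = -4; cross terms: (8*-23 - -4*-32)=-312, (-4*-9 - -25*-23)=-539, (-25*-32 - 8*-9)=872; twice the area = |21| = 21; area = 21/2; answer 21/2

21/2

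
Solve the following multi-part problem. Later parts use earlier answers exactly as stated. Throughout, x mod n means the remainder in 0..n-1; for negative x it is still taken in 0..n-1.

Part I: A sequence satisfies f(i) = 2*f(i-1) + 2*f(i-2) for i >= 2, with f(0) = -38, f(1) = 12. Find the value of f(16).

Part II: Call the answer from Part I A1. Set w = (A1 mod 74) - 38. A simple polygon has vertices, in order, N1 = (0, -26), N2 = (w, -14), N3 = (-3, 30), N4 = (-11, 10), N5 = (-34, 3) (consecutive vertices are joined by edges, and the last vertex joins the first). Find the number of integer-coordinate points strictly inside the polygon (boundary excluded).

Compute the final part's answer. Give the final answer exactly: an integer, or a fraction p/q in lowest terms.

1168

Part I: f(2) = 2*(12) + 2*(-38) = -52; iterating: f(2)=-52, f(3)=-80, f(4)=-264, f(5)=-688, f(6)=-1904, f(7)=-5184, f(8)=-14176, f(9)=-38720, f(10)=-105792, f(11)=-289024, f(12)=-789632, f(13)=-2157312, f(14)=-5893888, f(15)=-16102400, f(16)=-43992576; answer -43992576
Part II: A1 = -43992576; w = 16; cross terms: (0*-14 - 16*-26)=416, (16*30 - -3*-14)=438, (-3*10 - -11*30)=300, (-11*3 - -34*10)=307, (-34*-26 - 0*3)=884; twice the area = |2345| = 2345; area = 2345/2; boundary points = 4 + 1 + 4 + 1 + 1 = 11; strictly interior points = area - boundary/2 + 1 = 1168; answer 1168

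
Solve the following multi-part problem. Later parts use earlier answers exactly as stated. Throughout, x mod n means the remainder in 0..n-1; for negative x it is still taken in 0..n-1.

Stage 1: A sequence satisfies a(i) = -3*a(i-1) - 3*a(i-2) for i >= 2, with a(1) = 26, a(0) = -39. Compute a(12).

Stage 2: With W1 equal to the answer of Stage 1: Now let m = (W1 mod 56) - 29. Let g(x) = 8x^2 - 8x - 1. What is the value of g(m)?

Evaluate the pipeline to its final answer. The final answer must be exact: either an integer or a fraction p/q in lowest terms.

Stage 1: a(2) = -3*(26) - 3*(-39) = 39; iterating: a(2)=39, a(3)=-195, a(4)=468, a(5)=-819, a(6)=1053, a(7)=-702, a(8)=-1053, a(9)=5265, a(10)=-12636, a(11)=22113, a(12)=-28431; answer -28431
Stage 2: W1 = -28431; m = -12; 8*(-12)^2 - 8*(-12)^1 - 1 = (1152) + (96) + (-1) = 1247; answer 1247

1247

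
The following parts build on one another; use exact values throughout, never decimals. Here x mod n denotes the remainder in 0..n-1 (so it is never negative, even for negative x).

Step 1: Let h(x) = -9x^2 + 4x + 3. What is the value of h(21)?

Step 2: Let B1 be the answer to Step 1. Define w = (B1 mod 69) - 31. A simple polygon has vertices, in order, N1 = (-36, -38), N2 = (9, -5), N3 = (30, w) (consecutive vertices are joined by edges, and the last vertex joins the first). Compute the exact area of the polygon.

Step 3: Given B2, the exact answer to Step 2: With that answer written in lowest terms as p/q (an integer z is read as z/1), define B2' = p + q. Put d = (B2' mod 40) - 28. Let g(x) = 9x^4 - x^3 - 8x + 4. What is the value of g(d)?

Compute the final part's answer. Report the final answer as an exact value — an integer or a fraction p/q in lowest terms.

133192

Step 1: -9*(21)^2 + 4*(21)^1 + 3 = (-3969) + (84) + (3) = -3882; answer -3882
Step 2: B1 = -3882; w = 20; cross terms: (-36*-5 - 9*-38)=522, (9*20 - 30*-5)=330, (30*-38 - -36*20)=-420; twice the area = |432| = 432; area = 216; answer 216
Step 3: B2 = 216; threaded value p + q = 217; d = -11; 9*(-11)^4 - 1*(-11)^3 - 8*(-11)^1 + 4 = (131769) + (1331) + (88) + (4) = 133192; answer 133192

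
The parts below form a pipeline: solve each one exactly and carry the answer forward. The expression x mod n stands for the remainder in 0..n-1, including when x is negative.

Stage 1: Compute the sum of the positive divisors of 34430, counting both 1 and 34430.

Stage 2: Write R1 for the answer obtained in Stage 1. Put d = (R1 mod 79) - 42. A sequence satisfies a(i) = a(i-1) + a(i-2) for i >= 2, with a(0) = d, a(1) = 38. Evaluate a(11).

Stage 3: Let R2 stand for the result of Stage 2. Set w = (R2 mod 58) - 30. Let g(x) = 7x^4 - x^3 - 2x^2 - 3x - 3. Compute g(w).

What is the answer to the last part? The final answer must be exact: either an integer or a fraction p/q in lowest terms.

Stage 1: 34430 = 2 * 5 * 11 * 313; sigma = (1 + 2) * (1 + 5) * (1 + 11) * (1 + 313) = 3 * 6 * 12 * 314 = 67824; answer 67824
Stage 2: R1 = 67824; d = 0; a(2) = 1*(38) + 1*(0) = 38; iterating: a(2)=38, a(3)=76, a(4)=114, a(5)=190, a(6)=304, a(7)=494, a(8)=798, a(9)=1292, a(10)=2090, a(11)=3382; answer 3382
Stage 3: R2 = 3382; w = -12; 7*(-12)^4 - 1*(-12)^3 - 2*(-12)^2 - 3*(-12)^1 - 3 = (145152) + (1728) + (-288) + (36) + (-3) = 146625; answer 146625

146625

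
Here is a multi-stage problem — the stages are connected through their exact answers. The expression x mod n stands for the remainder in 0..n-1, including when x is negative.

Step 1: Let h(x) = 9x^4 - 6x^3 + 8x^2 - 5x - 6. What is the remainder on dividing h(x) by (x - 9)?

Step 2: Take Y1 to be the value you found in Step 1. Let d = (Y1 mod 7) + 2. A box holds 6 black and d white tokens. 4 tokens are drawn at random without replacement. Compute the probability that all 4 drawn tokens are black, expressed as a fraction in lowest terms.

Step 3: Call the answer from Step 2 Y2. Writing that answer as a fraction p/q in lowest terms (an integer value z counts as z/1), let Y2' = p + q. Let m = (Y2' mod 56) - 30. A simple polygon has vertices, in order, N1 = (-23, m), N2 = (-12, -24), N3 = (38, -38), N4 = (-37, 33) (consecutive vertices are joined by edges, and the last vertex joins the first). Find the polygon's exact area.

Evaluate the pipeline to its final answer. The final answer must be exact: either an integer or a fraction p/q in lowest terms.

1426

Step 1: remainder = value at the root: 9*(9)^4 - 6*(9)^3 + 8*(9)^2 - 5*(9)^1 - 6 = (59049) + (-4374) + (648) + (-45) + (-6) = 55272; answer 55272
Step 2: Y1 = 55272; d = 2; total draws C(8,4) = 70; favorable C(6,4) = 15; P = 3/14; answer 3/14
Step 3: Y2 = 3/14; threaded value p + q = 17; m = -13; cross terms: (-23*-24 - -12*-13)=396, (-12*-38 - 38*-24)=1368, (38*33 - -37*-38)=-152, (-37*-13 - -23*33)=1240; twice the area = |2852| = 2852; area = 1426; answer 1426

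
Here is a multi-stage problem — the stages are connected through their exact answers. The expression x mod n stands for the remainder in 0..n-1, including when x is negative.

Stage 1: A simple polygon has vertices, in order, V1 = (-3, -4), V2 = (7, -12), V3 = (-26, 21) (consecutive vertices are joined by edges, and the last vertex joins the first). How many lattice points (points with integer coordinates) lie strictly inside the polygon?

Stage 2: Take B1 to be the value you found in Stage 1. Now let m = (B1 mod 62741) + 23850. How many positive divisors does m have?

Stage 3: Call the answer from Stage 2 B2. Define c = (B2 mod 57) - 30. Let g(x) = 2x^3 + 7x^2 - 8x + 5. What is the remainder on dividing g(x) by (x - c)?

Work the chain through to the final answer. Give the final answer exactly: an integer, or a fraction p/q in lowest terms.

-30207

Stage 1: cross terms: (-3*-12 - 7*-4)=64, (7*21 - -26*-12)=-165, (-26*-4 - -3*21)=167; twice the area = |66| = 66; area = 33; boundary points = 2 + 33 + 1 = 36; strictly interior points = area - boundary/2 + 1 = 16; answer 16
Stage 2: B1 = 16; m = 23866; 23866 = 2 * 11933; number of divisors = (1+1) * (1+1) = 4; answer 4
Stage 3: B2 = 4; c = -26; remainder = value at the root: 2*(-26)^3 + 7*(-26)^2 - 8*(-26)^1 + 5 = (-35152) + (4732) + (208) + (5) = -30207; answer -30207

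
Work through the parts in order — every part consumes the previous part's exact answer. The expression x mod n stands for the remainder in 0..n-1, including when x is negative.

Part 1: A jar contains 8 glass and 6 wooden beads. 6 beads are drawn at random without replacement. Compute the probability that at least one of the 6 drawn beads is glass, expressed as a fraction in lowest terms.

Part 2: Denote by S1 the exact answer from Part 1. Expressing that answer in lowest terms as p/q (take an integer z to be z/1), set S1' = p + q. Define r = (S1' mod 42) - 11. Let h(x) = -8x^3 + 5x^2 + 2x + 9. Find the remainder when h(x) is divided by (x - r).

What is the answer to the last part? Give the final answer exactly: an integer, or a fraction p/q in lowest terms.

Part 1: total draws C(14,6) = 3003; complement C(6,6) = 1; favorable 3003 - 1 = 3002; P = 3002/3003; answer 3002/3003
Part 2: S1 = 3002/3003; threaded value p + q = 6005; r = 30; remainder = value at the root: -8*(30)^3 + 5*(30)^2 + 2*(30)^1 + 9 = (-216000) + (4500) + (60) + (9) = -211431; answer -211431

-211431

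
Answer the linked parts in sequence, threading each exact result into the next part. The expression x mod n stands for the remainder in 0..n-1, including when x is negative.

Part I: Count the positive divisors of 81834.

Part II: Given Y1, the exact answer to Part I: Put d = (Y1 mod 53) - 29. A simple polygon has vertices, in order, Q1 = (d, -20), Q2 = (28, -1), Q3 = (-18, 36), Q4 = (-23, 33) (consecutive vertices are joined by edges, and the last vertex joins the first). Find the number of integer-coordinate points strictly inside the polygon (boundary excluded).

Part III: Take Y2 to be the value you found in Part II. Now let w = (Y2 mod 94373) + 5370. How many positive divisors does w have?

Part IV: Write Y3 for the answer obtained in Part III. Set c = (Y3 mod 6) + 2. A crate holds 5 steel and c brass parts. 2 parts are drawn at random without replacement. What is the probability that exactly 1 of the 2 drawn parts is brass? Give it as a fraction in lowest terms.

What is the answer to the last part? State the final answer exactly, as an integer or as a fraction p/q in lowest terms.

5/9

Part I: 81834 = 2 * 3 * 23 * 593; number of divisors = (1+1) * (1+1) * (1+1) * (1+1) = 16; answer 16
Part II: Y1 = 16; d = -13; cross terms: (-13*-1 - 28*-20)=573, (28*36 - -18*-1)=990, (-18*33 - -23*36)=234, (-23*-20 - -13*33)=889; twice the area = |2686| = 2686; area = 1343; boundary points = 1 + 1 + 1 + 1 = 4; strictly interior points = area - boundary/2 + 1 = 1342; answer 1342
Part III: Y2 = 1342; w = 6712; 6712 = 2^3 * 839; number of divisors = (3+1) * (1+1) = 8; answer 8
Part IV: Y3 = 8; c = 4; total draws C(9,2) = 36; favorable C(4,1)*C(5,1) = 20; P = 5/9; answer 5/9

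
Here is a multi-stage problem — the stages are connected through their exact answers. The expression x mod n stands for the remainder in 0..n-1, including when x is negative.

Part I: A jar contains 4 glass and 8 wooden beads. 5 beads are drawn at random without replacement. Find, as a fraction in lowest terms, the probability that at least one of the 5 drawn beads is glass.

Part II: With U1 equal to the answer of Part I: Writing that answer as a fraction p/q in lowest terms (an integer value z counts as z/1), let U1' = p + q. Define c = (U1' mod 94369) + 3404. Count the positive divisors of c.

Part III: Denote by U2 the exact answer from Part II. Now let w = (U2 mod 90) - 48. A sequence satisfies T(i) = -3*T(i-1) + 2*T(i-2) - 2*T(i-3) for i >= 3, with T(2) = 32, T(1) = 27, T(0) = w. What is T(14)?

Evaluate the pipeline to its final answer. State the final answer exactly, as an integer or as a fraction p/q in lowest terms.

-54180528

Part I: total draws C(12,5) = 792; complement C(8,5) = 56; favorable 792 - 56 = 736; P = 92/99; answer 92/99
Part II: U1 = 92/99; threaded value p + q = 191; c = 3595; 3595 = 5 * 719; number of divisors = (1+1) * (1+1) = 4; answer 4
Part III: U2 = 4; w = -44; T(3) = -3*(32) + 2*(27) - 2*(-44) = 46; iterating: T(3)=46, T(4)=-128, T(5)=412, T(6)=-1584, T(7)=5832, T(8)=-21488, T(9)=79296, T(10)=-292528, T(11)=1079152, T(12)=-3981104, T(13)=14686672, T(14)=-54180528; answer -54180528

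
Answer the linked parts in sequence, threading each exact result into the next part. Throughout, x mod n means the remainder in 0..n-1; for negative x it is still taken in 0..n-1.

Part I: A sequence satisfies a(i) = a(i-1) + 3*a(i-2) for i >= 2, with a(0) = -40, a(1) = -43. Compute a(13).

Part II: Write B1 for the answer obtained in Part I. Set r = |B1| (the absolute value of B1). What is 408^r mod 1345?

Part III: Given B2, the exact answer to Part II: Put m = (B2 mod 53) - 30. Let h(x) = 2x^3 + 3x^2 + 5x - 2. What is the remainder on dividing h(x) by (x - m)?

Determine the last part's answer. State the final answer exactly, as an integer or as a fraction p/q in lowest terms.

94

Part I: a(2) = 1*(-43) + 3*(-40) = -163; iterating: a(2)=-163, a(3)=-292, a(4)=-781, a(5)=-1657, a(6)=-4000, a(7)=-8971, a(8)=-20971, a(9)=-47884, a(10)=-110797, a(11)=-254449, a(12)=-586840, a(13)=-1350187; answer -1350187
Part II: B1 = -1350187; r = 1350187; squarings mod 1345: 408^1=408, 408^2=1029, 408^4=326, 408^8=21, 408^16=441, 408^32=801, 408^64=36, 408^128=1296, 408^256=1056, 408^512=131, 408^1024=1021, 408^2048=66, 408^4096=321, 408^8192=821, 408^16384=196, 408^32768=756, 408^65536=1256, 408^131072=1196, 408^262144=681, 408^524288=1081, 408^1048576=1101; 408^1350187 = 408^1 * 408^2 * 408^8 * 408^32 * 408^512 * 408^2048 * 408^4096 * 408^32768 * 408^262144 * 408^1048576 = 192 (mod 1345); answer 192
Part III: B2 = 192; m = 3; remainder = value at the root: 2*(3)^3 + 3*(3)^2 + 5*(3)^1 - 2 = (54) + (27) + (15) + (-2) = 94; answer 94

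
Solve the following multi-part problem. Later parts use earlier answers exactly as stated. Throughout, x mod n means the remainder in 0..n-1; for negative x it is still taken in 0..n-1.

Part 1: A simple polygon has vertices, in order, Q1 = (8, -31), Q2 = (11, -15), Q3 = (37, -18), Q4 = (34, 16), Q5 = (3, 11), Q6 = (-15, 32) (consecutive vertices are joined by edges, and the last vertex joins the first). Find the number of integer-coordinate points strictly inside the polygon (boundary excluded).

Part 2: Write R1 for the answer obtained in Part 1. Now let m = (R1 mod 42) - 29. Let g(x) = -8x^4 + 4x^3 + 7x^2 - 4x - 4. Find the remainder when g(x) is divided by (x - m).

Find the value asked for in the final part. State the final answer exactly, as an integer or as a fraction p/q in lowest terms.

Part 1: cross terms: (8*-15 - 11*-31)=221, (11*-18 - 37*-15)=357, (37*16 - 34*-18)=1204, (34*11 - 3*16)=326, (3*32 - -15*11)=261, (-15*-31 - 8*32)=209; twice the area = |2578| = 2578; area = 1289; boundary points = 1 + 1 + 1 + 1 + 3 + 1 = 8; strictly interior points = area - boundary/2 + 1 = 1286; answer 1286
Part 2: R1 = 1286; m = -3; remainder = value at the root: -8*(-3)^4 + 4*(-3)^3 + 7*(-3)^2 - 4*(-3)^1 - 4 = (-648) + (-108) + (63) + (12) + (-4) = -685; answer -685

-685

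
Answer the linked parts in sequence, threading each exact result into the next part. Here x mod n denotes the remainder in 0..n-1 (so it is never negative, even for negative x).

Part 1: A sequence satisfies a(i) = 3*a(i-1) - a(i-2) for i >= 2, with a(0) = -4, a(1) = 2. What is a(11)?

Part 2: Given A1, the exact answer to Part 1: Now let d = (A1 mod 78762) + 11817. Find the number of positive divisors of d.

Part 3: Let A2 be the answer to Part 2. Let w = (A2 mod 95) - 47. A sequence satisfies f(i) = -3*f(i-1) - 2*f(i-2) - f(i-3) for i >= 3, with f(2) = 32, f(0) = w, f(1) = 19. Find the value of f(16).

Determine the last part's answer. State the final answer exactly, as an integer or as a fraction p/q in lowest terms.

4493152

Part 1: a(2) = 3*(2) - 1*(-4) = 10; iterating: a(2)=10, a(3)=28, a(4)=74, a(5)=194, a(6)=508, a(7)=1330, a(8)=3482, a(9)=9116, a(10)=23866, a(11)=62482; answer 62482
Part 2: A1 = 62482; d = 74299; 74299 = 191 * 389; number of divisors = (1+1) * (1+1) = 4; answer 4
Part 3: A2 = 4; w = -43; f(3) = -3*(32) - 2*(19) - 1*(-43) = -91; iterating: f(3)=-91, f(4)=190, f(5)=-420, f(6)=971, f(7)=-2263, f(8)=5267, f(9)=-12246, f(10)=28467, f(11)=-66176, f(12)=153840, f(13)=-357635, f(14)=831401, f(15)=-1932773, f(16)=4493152; answer 4493152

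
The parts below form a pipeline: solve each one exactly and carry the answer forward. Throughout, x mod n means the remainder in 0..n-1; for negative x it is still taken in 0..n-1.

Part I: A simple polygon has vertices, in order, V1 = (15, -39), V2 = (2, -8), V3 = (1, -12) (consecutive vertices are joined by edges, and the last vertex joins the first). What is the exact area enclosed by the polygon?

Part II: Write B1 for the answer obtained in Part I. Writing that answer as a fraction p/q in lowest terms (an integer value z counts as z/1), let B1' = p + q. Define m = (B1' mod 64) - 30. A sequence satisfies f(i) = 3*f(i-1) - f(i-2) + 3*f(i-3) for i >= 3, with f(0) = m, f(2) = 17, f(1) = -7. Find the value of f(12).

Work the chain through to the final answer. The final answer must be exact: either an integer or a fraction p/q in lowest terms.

425143

Part I: cross terms: (15*-8 - 2*-39)=-42, (2*-12 - 1*-8)=-16, (1*-39 - 15*-12)=141; twice the area = |83| = 83; area = 83/2; answer 83/2
Part II: B1 = 83/2; threaded value p + q = 85; m = -9; f(3) = 3*(17) - 1*(-7) + 3*(-9) = 31; iterating: f(3)=31, f(4)=55, f(5)=185, f(6)=593, f(7)=1759, f(8)=5239, f(9)=15737, f(10)=47249, f(11)=141727, f(12)=425143; answer 425143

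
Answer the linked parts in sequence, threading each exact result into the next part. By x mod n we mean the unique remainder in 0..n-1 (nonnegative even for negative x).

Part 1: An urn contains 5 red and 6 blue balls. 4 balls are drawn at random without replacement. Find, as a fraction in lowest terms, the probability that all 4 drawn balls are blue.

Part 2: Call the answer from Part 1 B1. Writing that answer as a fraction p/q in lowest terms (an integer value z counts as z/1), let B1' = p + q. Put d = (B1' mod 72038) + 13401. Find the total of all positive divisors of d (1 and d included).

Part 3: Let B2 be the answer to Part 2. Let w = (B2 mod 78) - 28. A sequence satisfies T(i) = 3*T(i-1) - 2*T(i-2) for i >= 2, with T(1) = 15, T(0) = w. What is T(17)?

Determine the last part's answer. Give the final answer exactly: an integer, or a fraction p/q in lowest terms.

Part 1: total draws C(11,4) = 330; favorable C(6,4) = 15; P = 1/22; answer 1/22
Part 2: B1 = 1/22; threaded value p + q = 23; d = 13424; 13424 = 2^4 * 839; sigma = (1 + 2 + 4 + 8 + 16) * (1 + 839) = 31 * 840 = 26040; answer 26040
Part 3: B2 = 26040; w = 38; T(2) = 3*(15) - 2*(38) = -31; iterating: T(2)=-31, T(3)=-123, T(4)=-307, T(5)=-675, T(6)=-1411, T(7)=-2883, T(8)=-5827, T(9)=-11715, T(10)=-23491, T(11)=-47043, T(12)=-94147, T(13)=-188355, T(14)=-376771, T(15)=-753603, T(16)=-1507267, T(17)=-3014595; answer -3014595

-3014595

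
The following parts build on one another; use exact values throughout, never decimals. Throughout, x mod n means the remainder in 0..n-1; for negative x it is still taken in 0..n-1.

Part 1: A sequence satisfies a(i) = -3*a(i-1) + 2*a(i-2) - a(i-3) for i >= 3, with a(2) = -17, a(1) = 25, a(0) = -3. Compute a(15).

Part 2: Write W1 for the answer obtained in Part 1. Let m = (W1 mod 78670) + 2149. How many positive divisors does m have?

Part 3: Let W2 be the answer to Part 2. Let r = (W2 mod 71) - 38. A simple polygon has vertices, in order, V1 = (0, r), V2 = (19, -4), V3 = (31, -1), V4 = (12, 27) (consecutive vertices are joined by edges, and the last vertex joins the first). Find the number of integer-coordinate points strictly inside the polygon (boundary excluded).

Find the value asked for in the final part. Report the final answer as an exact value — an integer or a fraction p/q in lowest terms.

Part 1: a(3) = -3*(-17) + 2*(25) - 1*(-3) = 104; iterating: a(3)=104, a(4)=-371, a(5)=1338, a(6)=-4860, a(7)=17627, a(8)=-63939, a(9)=231931, a(10)=-841298, a(11)=3051695, a(12)=-11069612, a(13)=40153524, a(14)=-145651491, a(15)=528331133; answer 528331133
Part 2: W1 = 528331133; m = 64232; 64232 = 2^3 * 7 * 31 * 37; number of divisors = (3+1) * (1+1) * (1+1) * (1+1) = 32; answer 32
Part 3: W2 = 32; r = -6; cross terms: (0*-4 - 19*-6)=114, (19*-1 - 31*-4)=105, (31*27 - 12*-1)=849, (12*-6 - 0*27)=-72; twice the area = |996| = 996; area = 498; boundary points = 1 + 3 + 1 + 3 = 8; strictly interior points = area - boundary/2 + 1 = 495; answer 495

495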